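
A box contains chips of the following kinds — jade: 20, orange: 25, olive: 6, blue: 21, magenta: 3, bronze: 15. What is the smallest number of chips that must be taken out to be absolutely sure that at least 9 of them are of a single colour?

By the pigeonhole principle, put each drawn chip into a box by colour. The largest draw with every box below 9 takes min(count, 8) from each colour; colours with fewer than 8 contribute all they have.
Σ min(cᵢ, 8) = 8 + 8 + 6 + 8 + 3 + 8 = 41.
Draw number 41 + 1 = 42 must push one box to 9.

42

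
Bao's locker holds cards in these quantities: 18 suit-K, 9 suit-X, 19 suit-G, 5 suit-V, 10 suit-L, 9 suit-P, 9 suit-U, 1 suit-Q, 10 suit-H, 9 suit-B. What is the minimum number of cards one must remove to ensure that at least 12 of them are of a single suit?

85

The 10 suits are the holes; the cards drawn are the pigeons.
To avoid 12 of any one suit, the worst case takes at most 11 of each suit, or every card of a suit that has fewer than 11.
That gives 11 + 9 + 11 + 5 + 10 + 9 + 9 + 1 + 10 + 9 = 84 cards with no suit reaching 12.
The next card forces some suit to 12, so 84 + 1 = 85.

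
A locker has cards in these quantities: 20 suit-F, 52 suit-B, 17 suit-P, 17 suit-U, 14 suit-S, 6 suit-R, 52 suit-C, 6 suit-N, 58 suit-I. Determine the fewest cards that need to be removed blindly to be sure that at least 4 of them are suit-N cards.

240

In the worst case for collecting suit-N cards, every non-suit-N card comes out first.
There are 20 + 52 + 17 + 17 + 14 + 6 + 52 + 58 = 236 non-suit-N cards altogether.
After those, each further card must be suit-N, so 236 + 4 = 240 draws guarantee 4 suit-N cards.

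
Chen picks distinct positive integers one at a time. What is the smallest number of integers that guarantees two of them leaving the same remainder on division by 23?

The 23 residue classes mod 23 are the pigeonholes.
With 23 integers one could put 1 in each residue class and have no class reach 2.
The 24th integer pushes some class to 2, so 23·1 + 1 = 24.

24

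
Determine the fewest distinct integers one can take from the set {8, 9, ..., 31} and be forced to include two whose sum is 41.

14

Group the elements by complementary pair {x, 41−x}: {10,31}, {11,30}, {12,29}, …, giving 11 two-element pairs and 2 integers whose partner 41−x falls outside [8,31].
Treating each of those 13 groups as a pigeonhole, one can pick one integer per group — 13 integers — with no two summing to 41.
The 14th integer lands in an occupied pair, forcing a sum of 41.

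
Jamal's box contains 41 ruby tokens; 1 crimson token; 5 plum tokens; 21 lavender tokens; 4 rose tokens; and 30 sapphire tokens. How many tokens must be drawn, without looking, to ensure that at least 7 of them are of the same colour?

By the pigeonhole principle, the 6 colours are the holes; the tokens drawn are the pigeons.
To avoid 7 of any one colour, the worst case takes at most 6 of each colour, or every token of a colour that has fewer than 6.
That gives 6 + 1 + 5 + 6 + 4 + 6 = 28 tokens with no colour reaching 7.
The next token forces some colour to 7, so 28 + 1 = 29.

29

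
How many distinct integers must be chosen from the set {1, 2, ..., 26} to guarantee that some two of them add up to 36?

19

A set avoiding the sum 36 can contain at most one of each pair {x, 36−x}, plus the 10 elements whose complement lies outside the range or equal to its own complement.
The integers 1, …, 18 (18 of them) are such a set: any two sum to at least 1+2 = 3 and at most 17+18 = 35 < 36.
By the pigeonhole principle, any 19th integer completes one of the 8 pairs, so 19 choices force a sum of 36.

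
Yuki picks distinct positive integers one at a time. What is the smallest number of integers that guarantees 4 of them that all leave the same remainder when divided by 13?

40

By pigeonhole, the 13 residue classes mod 13 are the pigeonholes.
With 39 integers one could put 3 in each residue class and have no class reach 4.
The 40th integer pushes some class to 4, so 13·3 + 1 = 40.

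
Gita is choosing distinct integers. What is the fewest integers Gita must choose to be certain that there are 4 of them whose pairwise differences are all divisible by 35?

106

Integers whose pairwise differences are multiples of 35 are exactly those sharing a remainder mod 35. The 35 residue classes mod 35 are the pigeonholes.
With 105 integers one could put 3 in each residue class and have no class reach 4.
The 106th integer pushes some class to 4, so 35·3 + 1 = 106.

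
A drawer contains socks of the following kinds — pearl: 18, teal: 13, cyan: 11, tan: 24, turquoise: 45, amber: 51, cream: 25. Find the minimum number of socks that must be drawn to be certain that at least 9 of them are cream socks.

In the worst case for collecting cream socks, every non-cream sock comes out first.
There are 18 + 13 + 11 + 24 + 45 + 51 = 162 non-cream socks altogether.
After those, each further sock must be cream, so 162 + 9 = 171 draws guarantee 9 cream socks.

171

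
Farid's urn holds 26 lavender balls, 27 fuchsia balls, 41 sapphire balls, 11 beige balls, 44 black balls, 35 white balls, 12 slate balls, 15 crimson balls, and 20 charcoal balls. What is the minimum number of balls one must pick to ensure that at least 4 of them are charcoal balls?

In the worst case for collecting charcoal balls, every non-charcoal ball comes out first.
There are 26 + 27 + 41 + 11 + 44 + 35 + 12 + 15 = 211 non-charcoal balls altogether.
After those, each further ball must be charcoal, so 211 + 4 = 215 draws guarantee 4 charcoal balls.

215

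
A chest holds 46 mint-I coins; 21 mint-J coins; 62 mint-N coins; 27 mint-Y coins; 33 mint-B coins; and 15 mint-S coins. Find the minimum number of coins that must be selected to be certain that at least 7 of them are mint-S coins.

196

In the worst case for collecting mint-S coins, every non-mint-S coin comes out first.
There are 46 + 21 + 62 + 27 + 33 = 189 non-mint-S coins altogether.
After those, each further coin must be mint-S, so 189 + 7 = 196 draws guarantee 7 mint-S coins.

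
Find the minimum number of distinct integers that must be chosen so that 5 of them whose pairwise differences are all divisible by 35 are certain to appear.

141

Integers whose pairwise differences are multiples of 35 are exactly those sharing a remainder mod 35. Pigeonhole: the 35 residue classes mod 35 are the pigeonholes.
With 140 integers one could put 4 in each residue class and have no class reach 5.
The 141st integer pushes some class to 5, so 35·4 + 1 = 141.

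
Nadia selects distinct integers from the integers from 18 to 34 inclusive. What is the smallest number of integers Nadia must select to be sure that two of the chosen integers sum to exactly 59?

Group the elements by complementary pair {x, 59−x}: {25,34}, {26,33}, {27,32}, …, giving 5 two-element pairs and 7 integers whose partner 59−x falls outside [18,34].
Pigeonhole: treating each of those 12 groups as a pigeonhole, one can pick one integer per group — 12 integers — with no two summing to 59.
The 13th integer lands in an occupied pair, forcing a sum of 59.

13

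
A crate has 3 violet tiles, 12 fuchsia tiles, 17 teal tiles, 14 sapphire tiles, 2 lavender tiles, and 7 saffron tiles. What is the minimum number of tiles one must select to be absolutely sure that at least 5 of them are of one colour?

An adversary could hand out at most 4 tiles per colour (violet, lavender run out sooner): 3 + 4 + 4 + 4 + 2 + 4 = 21 tiles and still no colour has 5.
One more tile lands in a colour already at 4, so 22 draws are enough and 21 are not.

22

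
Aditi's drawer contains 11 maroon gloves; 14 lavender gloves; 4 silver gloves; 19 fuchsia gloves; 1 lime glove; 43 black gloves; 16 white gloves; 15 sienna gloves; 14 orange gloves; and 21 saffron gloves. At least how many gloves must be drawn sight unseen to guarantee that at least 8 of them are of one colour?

Put each drawn glove into a box by colour. The largest draw with every box below 8 takes min(count, 7) from each colour; colours with fewer than 7 contribute all they have.
Σ min(cᵢ, 7) = 7 + 7 + 4 + 7 + 1 + 7 + 7 + 7 + 7 + 7 = 61.
Draw number 61 + 1 = 62 must push one box to 8.

62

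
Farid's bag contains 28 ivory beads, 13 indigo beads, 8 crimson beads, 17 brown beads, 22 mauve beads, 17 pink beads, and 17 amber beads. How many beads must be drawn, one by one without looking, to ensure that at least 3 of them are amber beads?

108

In the worst case for collecting amber beads, every non-amber bead comes out first.
There are 28 + 13 + 8 + 17 + 22 + 17 = 105 non-amber beads altogether.
After those, each further bead must be amber, so 105 + 3 = 108 draws guarantee 3 amber beads.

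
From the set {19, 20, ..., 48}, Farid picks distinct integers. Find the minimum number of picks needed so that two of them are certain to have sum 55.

Two chosen integers sum to 55 exactly when both halves of some pair {x, 55−x} with 19 ≤ x ≤ 55−x ≤ 36 are chosen — 9 such pairs.
The remaining 12 elements (those with no distinct partner in range) can never complete a 55-sum, so the worst case takes all of them and one from each pair: 12 + 9 = 21.
By the pigeonhole principle, the 22nd integer has to be the second member of some pair, so 21 + 1 = 22.

22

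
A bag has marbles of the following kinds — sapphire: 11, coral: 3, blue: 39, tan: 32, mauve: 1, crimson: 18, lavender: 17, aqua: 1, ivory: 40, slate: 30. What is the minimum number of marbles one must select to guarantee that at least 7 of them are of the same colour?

The 10 colours are the holes; the marbles drawn are the pigeons.
To avoid 7 of any one colour, the worst case takes at most 6 of each colour, or every marble of a colour that has fewer than 6.
That gives 6 + 3 + 6 + 6 + 1 + 6 + 6 + 1 + 6 + 6 = 47 marbles with no colour reaching 7.
The next marble forces some colour to 7, so 47 + 1 = 48.

48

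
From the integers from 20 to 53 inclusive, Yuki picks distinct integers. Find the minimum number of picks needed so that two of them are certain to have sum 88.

A set avoiding the sum 88 can contain at most one of each pair {x, 88−x}, plus the 16 elements whose complement lies outside the range or equal to its own complement.
The integers 20, …, 44 (25 of them) are such a set: any two sum to at least 20+21 = 41 and at most 43+44 = 87 < 88.
Pigeonhole: any 26th integer completes one of the 9 pairs, so 26 choices force a sum of 88.

26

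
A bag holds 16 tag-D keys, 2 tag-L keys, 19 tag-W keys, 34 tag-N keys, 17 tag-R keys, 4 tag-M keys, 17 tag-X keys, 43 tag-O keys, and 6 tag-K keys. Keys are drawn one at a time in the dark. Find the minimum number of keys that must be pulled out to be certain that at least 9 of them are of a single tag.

An adversary could hand out at most 8 keys per tag (tag-L, tag-M, tag-K run out sooner): 8 + 2 + 8 + 8 + 8 + 4 + 8 + 8 + 6 = 60 keys and still no tag has 9.
By the pigeonhole principle, one more key lands in a tag already at 8, so 61 draws are enough and 60 are not.

61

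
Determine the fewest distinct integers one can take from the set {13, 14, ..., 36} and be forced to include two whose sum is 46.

Two chosen integers sum to 46 exactly when both halves of some pair {x, 46−x} with 13 ≤ x ≤ 46−x ≤ 33 are chosen — 10 such pairs.
The remaining 4 elements (those with no distinct partner in range) can never complete a 46-sum, so the worst case takes all of them and one from each pair: 4 + 10 = 14.
The 15th integer has to be the second member of some pair, so 14 + 1 = 15.

15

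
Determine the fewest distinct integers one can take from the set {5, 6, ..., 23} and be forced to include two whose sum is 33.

Two chosen integers sum to 33 exactly when both halves of some pair {x, 33−x} with 10 ≤ x ≤ 33−x ≤ 23 are chosen — 7 such pairs.
The remaining 5 elements (those with no distinct partner in range) can never complete a 33-sum, so the worst case takes all of them and one from each pair: 5 + 7 = 12.
By the pigeonhole principle, the 13th integer has to be the second member of some pair, so 12 + 1 = 13.

13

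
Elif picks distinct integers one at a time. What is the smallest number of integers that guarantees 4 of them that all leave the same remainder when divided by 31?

94

By the pigeonhole principle, the 31 residue classes mod 31 are the pigeonholes.
With 93 integers one could put 3 in each residue class and have no class reach 4.
The 94th integer pushes some class to 4, so 31·3 + 1 = 94.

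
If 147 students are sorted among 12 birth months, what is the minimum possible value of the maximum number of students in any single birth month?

13

By pigeonhole, the 12 birth months are the holes and the 147 students are the pigeons.
If every birth month held at most 12 students, the total would be at most 12 × 12 = 144, which is less than 147.
So some birth month holds at least ⌈147/12⌉ = 13 students.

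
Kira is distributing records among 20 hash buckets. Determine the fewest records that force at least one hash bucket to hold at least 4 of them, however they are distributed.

61

With 60 records one could put exactly 3 in each of the 20 hash buckets, and no hash bucket would reach 4.
Pigeonhole: one more record must land in a hash bucket that already has 3, giving it 4.
So 20 × 3 + 1 = 61 records are required.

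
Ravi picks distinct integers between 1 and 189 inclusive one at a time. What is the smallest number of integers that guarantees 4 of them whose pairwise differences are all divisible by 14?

Integers whose pairwise differences are multiples of 14 are exactly those sharing a remainder mod 14. By the pigeonhole principle, the 14 residue classes mod 14 are the pigeonholes.
With 42 integers one could put 3 in each residue class and have no class reach 4.
The 43rd integer pushes some class to 4, so 14·3 + 1 = 43.

43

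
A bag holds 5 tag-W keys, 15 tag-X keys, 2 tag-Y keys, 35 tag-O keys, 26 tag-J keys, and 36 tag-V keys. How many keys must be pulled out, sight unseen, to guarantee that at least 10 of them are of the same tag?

44

An adversary could hand out at most 9 keys per tag (tag-W, tag-Y run out sooner): 5 + 9 + 2 + 9 + 9 + 9 = 43 keys and still no tag has 10.
One more key lands in a tag already at 9, so 44 draws are enough and 43 are not.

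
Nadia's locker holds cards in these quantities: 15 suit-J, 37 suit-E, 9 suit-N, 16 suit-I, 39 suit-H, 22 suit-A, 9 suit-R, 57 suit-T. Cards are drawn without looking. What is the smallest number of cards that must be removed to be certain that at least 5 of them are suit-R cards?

In the worst case for collecting suit-R cards, every non-suit-R card comes out first.
There are 15 + 37 + 9 + 16 + 39 + 22 + 57 = 195 non-suit-R cards altogether.
After those, each further card must be suit-R, so 195 + 5 = 200 draws guarantee 5 suit-R cards.

200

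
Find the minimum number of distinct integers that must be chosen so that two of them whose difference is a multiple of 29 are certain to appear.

Integers whose pairwise differences are multiples of 29 are exactly those sharing a remainder mod 29. By the pigeonhole principle, the 29 residue classes mod 29 are the pigeonholes.
With 29 integers one could put 1 in each residue class and have no class reach 2.
The 30th integer pushes some class to 2, so 29·1 + 1 = 30.

30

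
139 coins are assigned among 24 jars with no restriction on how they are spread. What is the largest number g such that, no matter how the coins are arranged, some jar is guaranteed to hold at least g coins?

The 24 jars are the holes and the 139 coins are the pigeons.
If every jar held at most 5 coins, the total would be at most 24 × 5 = 120, which is less than 139.
So some jar holds at least ⌈139/24⌉ = 6 coins.

6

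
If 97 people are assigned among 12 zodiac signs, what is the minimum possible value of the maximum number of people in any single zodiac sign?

Pigeonhole: the 12 zodiac signs are the holes and the 97 people are the pigeons.
If every zodiac sign held at most 8 people, the total would be at most 12 × 8 = 96, which is less than 97.
So some zodiac sign holds at least ⌈97/12⌉ = 9 people.

9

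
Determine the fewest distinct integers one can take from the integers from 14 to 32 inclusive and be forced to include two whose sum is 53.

14

A set avoiding the sum 53 can contain at most one of each pair {x, 53−x}, plus the 7 elements whose complement lies outside the range.
The integers 14, …, 26 (13 of them) are such a set: any two sum to at least 14+15 = 29 and at most 25+26 = 51 < 53.
Any 14th integer completes one of the 6 pairs, so 14 choices force a sum of 53.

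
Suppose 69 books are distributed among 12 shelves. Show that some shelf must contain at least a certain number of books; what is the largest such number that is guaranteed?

6

Pigeonhole: the 12 shelves are the holes and the 69 books are the pigeons.
If every shelf held at most 5 books, the total would be at most 12 × 5 = 60, which is less than 69.
So some shelf holds at least ⌈69/12⌉ = 6 books.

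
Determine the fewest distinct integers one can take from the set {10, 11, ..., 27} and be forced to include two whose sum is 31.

Group the elements by complementary pair {x, 31−x}: {10,21}, {11,20}, {12,19}, …, giving 6 two-element pairs and 6 integers whose partner 31−x falls outside [10,27].
Pigeonhole: treating each of those 12 groups as a pigeonhole, one can pick one integer per group — 12 integers — with no two summing to 31.
The 13th integer lands in an occupied pair, forcing a sum of 31.

13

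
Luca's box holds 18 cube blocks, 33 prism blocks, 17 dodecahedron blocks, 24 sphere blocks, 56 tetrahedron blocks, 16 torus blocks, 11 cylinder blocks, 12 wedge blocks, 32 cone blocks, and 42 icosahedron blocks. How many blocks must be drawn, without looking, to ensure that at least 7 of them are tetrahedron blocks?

212

In the worst case for collecting tetrahedron blocks, every non-tetrahedron block comes out first.
There are 18 + 33 + 17 + 24 + 16 + 11 + 12 + 32 + 42 = 205 non-tetrahedron blocks altogether.
After those, each further block must be tetrahedron, so 205 + 7 = 212 draws guarantee 7 tetrahedron blocks.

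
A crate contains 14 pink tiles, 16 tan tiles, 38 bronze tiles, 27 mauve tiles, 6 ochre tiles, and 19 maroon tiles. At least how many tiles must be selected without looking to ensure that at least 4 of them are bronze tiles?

86

In the worst case for collecting bronze tiles, every non-bronze tile comes out first.
There are 14 + 16 + 27 + 6 + 19 = 82 non-bronze tiles altogether.
After those, each further tile must be bronze, so 82 + 4 = 86 draws guarantee 4 bronze tiles.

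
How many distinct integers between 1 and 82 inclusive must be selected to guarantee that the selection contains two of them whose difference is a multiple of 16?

Integers whose pairwise differences are multiples of 16 are exactly those sharing a remainder mod 16. The 16 residue classes mod 16 are the pigeonholes.
With 16 integers one could put 1 in each residue class and have no class reach 2.
The 17th integer pushes some class to 2, so 16·1 + 1 = 17.

17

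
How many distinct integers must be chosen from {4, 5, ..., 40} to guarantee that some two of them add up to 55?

25

Two chosen integers sum to 55 exactly when both halves of some pair {x, 55−x} with 15 ≤ x ≤ 55−x ≤ 40 are chosen — 13 such pairs.
The remaining 11 elements (those with no distinct partner in range) can never complete a 55-sum, so the worst case takes all of them and one from each pair: 11 + 13 = 24.
The 25th integer has to be the second member of some pair, so 24 + 1 = 25.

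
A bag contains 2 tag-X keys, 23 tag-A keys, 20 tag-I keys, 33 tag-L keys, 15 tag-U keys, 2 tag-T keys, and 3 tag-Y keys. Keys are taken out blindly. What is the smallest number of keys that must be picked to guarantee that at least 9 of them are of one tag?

An adversary could hand out at most 8 keys per tag (tag-X, tag-T, tag-Y run out sooner): 2 + 8 + 8 + 8 + 8 + 2 + 3 = 39 keys and still no tag has 9.
One more key lands in a tag already at 8, so 40 draws are enough and 39 are not.

40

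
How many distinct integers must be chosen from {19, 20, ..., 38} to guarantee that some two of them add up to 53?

13

Two chosen integers sum to 53 exactly when both halves of some pair {x, 53−x} with 19 ≤ x ≤ 53−x ≤ 34 are chosen — 8 such pairs.
The remaining 4 elements (those with no distinct partner in range) can never complete a 53-sum, so the worst case takes all of them and one from each pair: 4 + 8 = 12.
Pigeonhole: the 13th integer has to be the second member of some pair, so 12 + 1 = 13.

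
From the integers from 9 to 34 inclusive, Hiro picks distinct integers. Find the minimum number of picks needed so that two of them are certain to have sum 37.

A set avoiding the sum 37 can contain at most one of each pair {x, 37−x}, plus the 6 elements whose complement lies outside the range.
The integers 19, …, 34 (16 of them) are such a set: any two sum to at least 19+20 = 39 > 37.
By the pigeonhole principle, any 17th integer completes one of the 10 pairs, so 17 choices force a sum of 37.

17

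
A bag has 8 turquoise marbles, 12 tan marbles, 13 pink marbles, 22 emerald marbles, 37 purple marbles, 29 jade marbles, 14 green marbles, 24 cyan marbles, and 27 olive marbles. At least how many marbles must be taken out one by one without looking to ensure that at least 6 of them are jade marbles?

In the worst case for collecting jade marbles, every non-jade marble comes out first.
There are 8 + 12 + 13 + 22 + 37 + 14 + 24 + 27 = 157 non-jade marbles altogether.
After those, each further marble must be jade, so 157 + 6 = 163 draws guarantee 6 jade marbles.

163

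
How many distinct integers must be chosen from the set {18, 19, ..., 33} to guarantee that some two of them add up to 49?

Group the elements by complementary pair {x, 49−x}: {18,31}, {19,30}, {20,29}, …, giving 7 two-element pairs and 2 integers whose partner 49−x falls outside [18,33].
Treating each of those 9 groups as a pigeonhole, one can pick one integer per group — 9 integers — with no two summing to 49.
The 10th integer lands in an occupied pair, forcing a sum of 49.

10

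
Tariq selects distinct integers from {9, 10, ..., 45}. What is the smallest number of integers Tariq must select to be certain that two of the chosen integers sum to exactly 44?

25

A set avoiding the sum 44 can contain at most one of each pair {x, 44−x}, plus the 11 elements whose complement lies outside the range or equal to its own complement.
The integers 22, …, 45 (24 of them) are such a set: any two sum to at least 22+23 = 45 > 44.
By the pigeonhole principle, any 25th integer completes one of the 13 pairs, so 25 choices force a sum of 44.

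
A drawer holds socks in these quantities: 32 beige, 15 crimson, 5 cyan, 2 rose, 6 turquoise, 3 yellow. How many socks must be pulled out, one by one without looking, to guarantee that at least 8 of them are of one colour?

The 6 colours are the holes; the socks drawn are the pigeons.
To avoid 8 of any one colour, the worst case takes at most 7 of each colour, or every sock of a colour that has fewer than 7.
That gives 7 + 7 + 5 + 2 + 6 + 3 = 30 socks with no colour reaching 8.
The next sock forces some colour to 8, so 30 + 1 = 31.

31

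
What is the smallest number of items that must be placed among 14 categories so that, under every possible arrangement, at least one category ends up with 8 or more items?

99

With 98 items one could put exactly 7 in each of the 14 categories, and no category would reach 8.
One more item must land in a category that already has 7, giving it 8.
So 14 × 7 + 1 = 99 items are required.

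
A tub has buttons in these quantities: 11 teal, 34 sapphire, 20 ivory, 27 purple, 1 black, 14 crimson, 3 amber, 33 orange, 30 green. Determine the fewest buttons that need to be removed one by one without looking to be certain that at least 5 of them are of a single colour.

Pigeonhole: the 9 colours are the holes; the buttons drawn are the pigeons.
To avoid 5 of any one colour, the worst case takes at most 4 of each colour, or every button of a colour that has fewer than 4.
That gives 4 + 4 + 4 + 4 + 1 + 4 + 3 + 4 + 4 = 32 buttons with no colour reaching 5.
The next button forces some colour to 5, so 32 + 1 = 33.

33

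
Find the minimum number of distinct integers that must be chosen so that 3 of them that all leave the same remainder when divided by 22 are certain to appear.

The 22 residue classes mod 22 are the pigeonholes.
With 44 integers one could put 2 in each residue class and have no class reach 3.
The 45th integer pushes some class to 3, so 22·2 + 1 = 45.

45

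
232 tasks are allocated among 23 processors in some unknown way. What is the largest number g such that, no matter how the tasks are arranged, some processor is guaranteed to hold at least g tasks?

11

The 23 processors are the holes and the 232 tasks are the pigeons.
If every processor held at most 10 tasks, the total would be at most 23 × 10 = 230, which is less than 232.
So some processor holds at least ⌈232/23⌉ = 11 tasks.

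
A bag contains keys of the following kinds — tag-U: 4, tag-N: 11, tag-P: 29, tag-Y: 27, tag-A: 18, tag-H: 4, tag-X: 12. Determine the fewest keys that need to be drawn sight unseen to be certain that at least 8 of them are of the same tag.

By pigeonhole, the 7 tags are the holes; the keys drawn are the pigeons.
To avoid 8 of any one tag, the worst case takes at most 7 of each tag, or every key of a tag that has fewer than 7.
That gives 4 + 7 + 7 + 7 + 7 + 4 + 7 = 43 keys with no tag reaching 8.
The next key forces some tag to 8, so 43 + 1 = 44.

44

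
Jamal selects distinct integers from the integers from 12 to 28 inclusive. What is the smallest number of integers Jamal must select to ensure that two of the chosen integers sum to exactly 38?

Group the elements by complementary pair {x, 38−x}: {12,26}, {13,25}, {14,24}, …, giving 7 two-element pairs, the single value 19 (it cannot pair with itself since the integers are distinct), and 2 integers whose partner 38−x falls outside [12,28].
Pigeonhole: treating each of those 10 groups as a pigeonhole, one can pick one integer per group — 10 integers — with no two summing to 38.
The 11th integer lands in an occupied pair, forcing a sum of 38.

11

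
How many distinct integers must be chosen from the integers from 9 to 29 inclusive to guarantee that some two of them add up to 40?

13

Group the elements by complementary pair {x, 40−x}: {11,29}, {12,28}, {13,27}, …, giving 9 two-element pairs; the single value 20 (it cannot pair with itself since the integers are distinct); and 2 integers whose partner 40−x falls outside [9,29].
By pigeonhole, treating each of those 12 groups as a pigeonhole, one can pick one integer per group — 12 integers — with no two summing to 40.
The 13th integer lands in an occupied pair, forcing a sum of 40.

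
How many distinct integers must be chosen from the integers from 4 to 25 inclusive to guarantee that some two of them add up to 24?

15

Two chosen integers sum to 24 exactly when both halves of some pair {x, 24−x} with 4 ≤ x ≤ 24−x ≤ 20 are chosen — 8 such pairs.
The remaining 6 elements (those with no distinct partner in range) can never complete a 24-sum, so the worst case takes all of them and one from each pair: 6 + 8 = 14.
By pigeonhole, the 15th integer has to be the second member of some pair, so 14 + 1 = 15.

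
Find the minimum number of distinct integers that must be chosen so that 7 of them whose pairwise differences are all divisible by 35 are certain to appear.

211

Integers whose pairwise differences are multiples of 35 are exactly those sharing a remainder mod 35. By pigeonhole, the 35 residue classes mod 35 are the pigeonholes.
With 210 integers one could put 6 in each residue class and have no class reach 7.
The 211th integer pushes some class to 7, so 35·6 + 1 = 211.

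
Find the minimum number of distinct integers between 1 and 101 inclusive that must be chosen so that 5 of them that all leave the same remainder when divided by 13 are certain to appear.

53

The 13 residue classes mod 13 are the pigeonholes.
With 52 integers one could put 4 in each residue class and have no class reach 5.
The 53rd integer pushes some class to 5, so 13·4 + 1 = 53.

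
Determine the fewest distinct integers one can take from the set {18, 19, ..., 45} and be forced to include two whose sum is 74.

21

Group the elements by complementary pair {x, 74−x}: {29,45}, {30,44}, {31,43}, …, giving 8 two-element pairs, the single value 37 (it cannot pair with itself since the integers are distinct), and 11 integers whose partner 74−x falls outside [18,45].
Treating each of those 20 groups as a pigeonhole, one can pick one integer per group — 20 integers — with no two summing to 74.
The 21st integer lands in an occupied pair, forcing a sum of 74.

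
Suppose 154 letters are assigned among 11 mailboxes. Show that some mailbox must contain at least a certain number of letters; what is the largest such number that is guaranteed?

14

Pigeonhole: the 11 mailboxes are the holes and the 154 letters are the pigeons.
If every mailbox held at most 13 letters, the total would be at most 11 × 13 = 143, which is less than 154.
So some mailbox holds at least ⌈154/11⌉ = 14 letters.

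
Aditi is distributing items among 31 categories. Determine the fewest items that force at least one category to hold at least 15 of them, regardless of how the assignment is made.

With 434 items one could put exactly 14 in each of the 31 categories, and no category would reach 15.
One more item must land in a category that already has 14, giving it 15.
So 31 × 14 + 1 = 435 items are required.

435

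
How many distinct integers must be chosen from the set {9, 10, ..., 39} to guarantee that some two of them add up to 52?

19

Group the elements by complementary pair {x, 52−x}: {13,39}, {14,38}, {15,37}, …, giving 13 two-element pairs, the single value 26 (it cannot pair with itself since the integers are distinct), and 4 integers whose partner 52−x falls outside [9,39].
By pigeonhole, treating each of those 18 groups as a pigeonhole, one can pick one integer per group — 18 integers — with no two summing to 52.
The 19th integer lands in an occupied pair, forcing a sum of 52.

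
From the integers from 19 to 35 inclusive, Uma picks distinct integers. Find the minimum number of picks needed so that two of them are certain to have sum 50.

12

A set avoiding the sum 50 can contain at most one of each pair {x, 50−x}, plus the 5 elements whose complement lies outside the range or equal to its own complement.
The integers 25, …, 35 (11 of them) are such a set: any two sum to at least 25+26 = 51 > 50.
By the pigeonhole principle, any 12th integer completes one of the 6 pairs, so 12 choices force a sum of 50.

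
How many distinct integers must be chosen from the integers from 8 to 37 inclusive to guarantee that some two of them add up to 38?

20

Two chosen integers sum to 38 exactly when both halves of some pair {x, 38−x} with 8 ≤ x ≤ 38−x ≤ 30 are chosen — 11 such pairs.
The remaining 8 elements (those with no distinct partner in range) can never complete a 38-sum, so the worst case takes all of them and one from each pair: 8 + 11 = 19.
Pigeonhole: the 20th integer has to be the second member of some pair, so 19 + 1 = 20.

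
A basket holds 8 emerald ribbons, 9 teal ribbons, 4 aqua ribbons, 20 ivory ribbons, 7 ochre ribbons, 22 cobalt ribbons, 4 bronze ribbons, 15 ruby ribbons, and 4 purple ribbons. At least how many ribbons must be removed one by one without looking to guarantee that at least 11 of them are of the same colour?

67

By pigeonhole, the 9 colours are the holes; the ribbons drawn are the pigeons.
To avoid 11 of any one colour, the worst case takes at most 10 of each colour, or every ribbon of a colour that has fewer than 10.
That gives 8 + 9 + 4 + 10 + 7 + 10 + 4 + 10 + 4 = 66 ribbons with no colour reaching 11.
The next ribbon forces some colour to 11, so 66 + 1 = 67.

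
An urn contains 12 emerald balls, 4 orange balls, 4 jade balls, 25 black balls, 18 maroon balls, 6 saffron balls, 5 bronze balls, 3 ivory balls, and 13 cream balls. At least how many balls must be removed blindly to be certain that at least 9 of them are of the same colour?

The 9 colours are the holes; the balls drawn are the pigeons.
To avoid 9 of any one colour, the worst case takes at most 8 of each colour, or every ball of a colour that has fewer than 8.
That gives 8 + 4 + 4 + 8 + 8 + 6 + 5 + 3 + 8 = 54 balls with no colour reaching 9.
The next ball forces some colour to 9, so 54 + 1 = 55.

55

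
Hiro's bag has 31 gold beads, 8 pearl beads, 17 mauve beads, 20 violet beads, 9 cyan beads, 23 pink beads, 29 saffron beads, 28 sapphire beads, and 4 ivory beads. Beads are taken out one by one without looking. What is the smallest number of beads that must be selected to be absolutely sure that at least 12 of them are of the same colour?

88

An adversary could hand out at most 11 beads per colour (pearl, cyan, ivory run out sooner): 11 + 8 + 11 + 11 + 9 + 11 + 11 + 11 + 4 = 87 beads and still no colour has 12.
One more bead lands in a colour already at 11, so 88 draws are enough and 87 are not.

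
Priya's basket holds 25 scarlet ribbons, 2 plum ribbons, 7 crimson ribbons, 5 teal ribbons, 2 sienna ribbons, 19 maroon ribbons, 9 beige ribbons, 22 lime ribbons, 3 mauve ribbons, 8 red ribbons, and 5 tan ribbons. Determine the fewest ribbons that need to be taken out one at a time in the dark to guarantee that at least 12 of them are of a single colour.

75

Put each drawn ribbon into a box by colour. The largest draw with every box below 12 takes min(count, 11) from each colour; colours with fewer than 11 contribute all they have.
Σ min(cᵢ, 11) = 11 + 2 + 7 + 5 + 2 + 11 + 9 + 11 + 3 + 8 + 5 = 74.
Draw number 74 + 1 = 75 must push one box to 12.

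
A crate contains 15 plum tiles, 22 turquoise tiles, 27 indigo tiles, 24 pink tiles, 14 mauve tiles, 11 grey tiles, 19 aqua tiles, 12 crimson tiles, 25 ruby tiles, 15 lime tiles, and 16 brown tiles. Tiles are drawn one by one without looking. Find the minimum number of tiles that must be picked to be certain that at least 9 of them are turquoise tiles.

In the worst case for collecting turquoise tiles, every non-turquoise tile comes out first.
There are 15 + 27 + 24 + 14 + 11 + 19 + 12 + 25 + 15 + 16 = 178 non-turquoise tiles altogether.
After those, each further tile must be turquoise, so 178 + 9 = 187 draws guarantee 9 turquoise tiles.

187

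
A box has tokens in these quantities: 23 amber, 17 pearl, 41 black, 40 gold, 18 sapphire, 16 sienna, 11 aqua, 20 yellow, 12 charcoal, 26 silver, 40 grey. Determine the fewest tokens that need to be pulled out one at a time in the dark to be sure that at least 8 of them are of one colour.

78

By pigeonhole, put each drawn token into a box by colour. The largest draw with every box below 8 takes min(count, 7) from each colour.
Σ min(cᵢ, 7) = 7 + 7 + 7 + 7 + 7 + 7 + 7 + 7 + 7 + 7 + 7 = 77.
Draw number 77 + 1 = 78 must push one box to 8.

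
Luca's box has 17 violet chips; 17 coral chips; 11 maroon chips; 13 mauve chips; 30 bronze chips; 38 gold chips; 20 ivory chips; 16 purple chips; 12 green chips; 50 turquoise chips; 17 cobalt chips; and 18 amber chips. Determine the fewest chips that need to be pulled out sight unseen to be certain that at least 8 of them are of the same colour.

85

An adversary could hand out at most 7 chips per colour: 7 + 7 + 7 + 7 + 7 + 7 + 7 + 7 + 7 + 7 + 7 + 7 = 84 chips and still no colour has 8.
By the pigeonhole principle, one more chip lands in a colour already at 7, so 85 draws are enough and 84 are not.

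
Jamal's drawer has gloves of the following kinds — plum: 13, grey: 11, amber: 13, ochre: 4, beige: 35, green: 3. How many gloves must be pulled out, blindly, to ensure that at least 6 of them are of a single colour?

Put each drawn glove into a box by colour. The largest draw with every box below 6 takes min(count, 5) from each colour; colours with fewer than 5 contribute all they have.
Σ min(cᵢ, 5) = 5 + 5 + 5 + 4 + 5 + 3 = 27.
Draw number 27 + 1 = 28 must push one box to 6.

28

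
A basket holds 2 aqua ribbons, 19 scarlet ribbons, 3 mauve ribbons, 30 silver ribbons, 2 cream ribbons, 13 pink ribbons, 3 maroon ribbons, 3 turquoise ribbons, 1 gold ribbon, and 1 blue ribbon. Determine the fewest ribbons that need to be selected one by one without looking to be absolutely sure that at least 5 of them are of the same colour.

28

The 10 colours are the holes; the ribbons drawn are the pigeons.
To avoid 5 of any one colour, the worst case takes at most 4 of each colour, or every ribbon of a colour that has fewer than 4.
That gives 2 + 4 + 3 + 4 + 2 + 4 + 3 + 3 + 1 + 1 = 27 ribbons with no colour reaching 5.
The next ribbon forces some colour to 5, so 27 + 1 = 28.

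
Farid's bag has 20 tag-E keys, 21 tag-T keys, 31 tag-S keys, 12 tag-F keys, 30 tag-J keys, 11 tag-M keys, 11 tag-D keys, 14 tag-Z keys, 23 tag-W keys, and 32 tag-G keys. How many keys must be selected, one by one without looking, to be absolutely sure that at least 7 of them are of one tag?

61

An adversary could hand out at most 6 keys per tag: 6 + 6 + 6 + 6 + 6 + 6 + 6 + 6 + 6 + 6 = 60 keys and still no tag has 7.
One more key lands in a tag already at 6, so 61 draws are enough and 60 are not.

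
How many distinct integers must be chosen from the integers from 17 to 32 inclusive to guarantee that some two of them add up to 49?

A set avoiding the sum 49 can contain at most one of each pair {x, 49−x}.
The integers 25, …, 32 (8 of them) are such a set: any two sum to at least 25+26 = 51 > 49.
By the pigeonhole principle, any 9th integer completes one of the 8 pairs, so 9 choices force a sum of 49.

9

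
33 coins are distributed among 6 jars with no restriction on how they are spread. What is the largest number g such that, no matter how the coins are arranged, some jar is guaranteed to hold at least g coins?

The 6 jars are the holes and the 33 coins are the pigeons.
If every jar held at most 5 coins, the total would be at most 6 × 5 = 30, which is less than 33.
So some jar holds at least ⌈33/6⌉ = 6 coins.

6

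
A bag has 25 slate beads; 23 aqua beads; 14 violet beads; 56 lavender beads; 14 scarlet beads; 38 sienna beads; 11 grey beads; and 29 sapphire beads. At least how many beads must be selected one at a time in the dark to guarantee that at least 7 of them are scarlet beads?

203

In the worst case for collecting scarlet beads, every non-scarlet bead comes out first.
There are 25 + 23 + 14 + 56 + 38 + 11 + 29 = 196 non-scarlet beads altogether.
After those, each further bead must be scarlet, so 196 + 7 = 203 draws guarantee 7 scarlet beads.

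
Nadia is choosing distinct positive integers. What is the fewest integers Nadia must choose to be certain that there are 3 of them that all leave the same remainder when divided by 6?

13

By pigeonhole, the 6 residue classes mod 6 are the pigeonholes.
With 12 integers one could put 2 in each residue class and have no class reach 3.
The 13th integer pushes some class to 3, so 6·2 + 1 = 13.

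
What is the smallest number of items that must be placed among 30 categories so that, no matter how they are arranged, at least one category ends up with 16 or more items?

451

With 450 items one could put exactly 15 in each of the 30 categories, and no category would reach 16.
By pigeonhole, one more item must land in a category that already has 15, giving it 16.
So 30 × 15 + 1 = 451 items are required.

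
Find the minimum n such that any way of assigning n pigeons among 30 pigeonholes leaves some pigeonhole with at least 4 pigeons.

With 90 pigeons one could put exactly 3 in each of the 30 pigeonholes, and no pigeonhole would reach 4.
By the pigeonhole principle, one more pigeon must land in a pigeonhole that already has 3, giving it 4.
So 30 × 3 + 1 = 91 pigeons are required.

91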